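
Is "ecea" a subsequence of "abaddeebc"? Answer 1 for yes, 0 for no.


Check if "ecea" is a subsequence of "abaddeebc"
Greedy scan:
  Position 0 ('a'): no match needed
  Position 1 ('b'): no match needed
  Position 2 ('a'): no match needed
  Position 3 ('d'): no match needed
  Position 4 ('d'): no match needed
  Position 5 ('e'): matches sub[0] = 'e'
  Position 6 ('e'): no match needed
  Position 7 ('b'): no match needed
  Position 8 ('c'): matches sub[1] = 'c'
Only matched 2/4 characters => not a subsequence

0


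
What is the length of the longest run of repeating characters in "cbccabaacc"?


Input: "cbccabaacc"
Scanning for longest run:
  Position 1 ('b'): new char, reset run to 1
  Position 2 ('c'): new char, reset run to 1
  Position 3 ('c'): continues run of 'c', length=2
  Position 4 ('a'): new char, reset run to 1
  Position 5 ('b'): new char, reset run to 1
  Position 6 ('a'): new char, reset run to 1
  Position 7 ('a'): continues run of 'a', length=2
  Position 8 ('c'): new char, reset run to 1
  Position 9 ('c'): continues run of 'c', length=2
Longest run: 'c' with length 2

2


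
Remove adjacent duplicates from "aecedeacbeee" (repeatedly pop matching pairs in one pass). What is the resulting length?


Input: aecedeacbeee
Stack-based adjacent duplicate removal:
  Read 'a': push. Stack: a
  Read 'e': push. Stack: ae
  Read 'c': push. Stack: aec
  Read 'e': push. Stack: aece
  Read 'd': push. Stack: aeced
  Read 'e': push. Stack: aecede
  Read 'a': push. Stack: aecedea
  Read 'c': push. Stack: aecedeac
  Read 'b': push. Stack: aecedeacb
  Read 'e': push. Stack: aecedeacbe
  Read 'e': matches stack top 'e' => pop. Stack: aecedeacb
  Read 'e': push. Stack: aecedeacbe
Final stack: "aecedeacbe" (length 10)

10


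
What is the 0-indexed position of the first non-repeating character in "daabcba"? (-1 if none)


Input: daabcba
Character frequencies:
  'a': 3
  'b': 2
  'c': 1
  'd': 1
Scanning left to right for freq == 1:
  Position 0 ('d'): unique! => answer = 0

0


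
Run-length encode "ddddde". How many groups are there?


Input: ddddde
Scanning for consecutive runs:
  Group 1: 'd' x 5 (positions 0-4)
  Group 2: 'e' x 1 (positions 5-5)
Total groups: 2

2


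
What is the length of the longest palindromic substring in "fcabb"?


Input: "fcabb"
Checking substrings for palindromes:
  [3:5] "bb" (len 2) => palindrome
Longest palindromic substring: "bb" with length 2

2


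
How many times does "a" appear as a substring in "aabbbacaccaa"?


Searching for "a" in "aabbbacaccaa"
Scanning each position:
  Position 0: "a" => MATCH
  Position 1: "a" => MATCH
  Position 2: "b" => no
  Position 3: "b" => no
  Position 4: "b" => no
  Position 5: "a" => MATCH
  Position 6: "c" => no
  Position 7: "a" => MATCH
  Position 8: "c" => no
  Position 9: "c" => no
  Position 10: "a" => MATCH
  Position 11: "a" => MATCH
Total occurrences: 6

6


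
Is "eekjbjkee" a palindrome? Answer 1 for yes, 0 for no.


Input: eekjbjkee
Reversed: eekjbjkee
  Compare pos 0 ('e') with pos 8 ('e'): match
  Compare pos 1 ('e') with pos 7 ('e'): match
  Compare pos 2 ('k') with pos 6 ('k'): match
  Compare pos 3 ('j') with pos 5 ('j'): match
Result: palindrome

1


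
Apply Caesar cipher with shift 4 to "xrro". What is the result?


Caesar cipher: shift "xrro" by 4
  'x' (pos 23) + 4 = pos 1 = 'b'
  'r' (pos 17) + 4 = pos 21 = 'v'
  'r' (pos 17) + 4 = pos 21 = 'v'
  'o' (pos 14) + 4 = pos 18 = 's'
Result: bvvs

bvvs


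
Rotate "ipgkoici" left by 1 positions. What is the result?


Input: "ipgkoici", rotate left by 1
First 1 characters: "i"
Remaining characters: "pgkoici"
Concatenate remaining + first: "pgkoici" + "i" = "pgkoicii"

pgkoicii


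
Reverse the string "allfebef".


Input: allfebef
Reading characters right to left:
  Position 7: 'f'
  Position 6: 'e'
  Position 5: 'b'
  Position 4: 'e'
  Position 3: 'f'
  Position 2: 'l'
  Position 1: 'l'
  Position 0: 'a'
Reversed: febeflla

febeflla


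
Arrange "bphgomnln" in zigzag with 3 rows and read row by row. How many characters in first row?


Zigzag "bphgomnln" into 3 rows:
Placing characters:
  'b' => row 0
  'p' => row 1
  'h' => row 2
  'g' => row 1
  'o' => row 0
  'm' => row 1
  'n' => row 2
  'l' => row 1
  'n' => row 0
Rows:
  Row 0: "bon"
  Row 1: "pgml"
  Row 2: "hn"
First row length: 3

3


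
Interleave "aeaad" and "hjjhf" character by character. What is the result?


Interleaving "aeaad" and "hjjhf":
  Position 0: 'a' from first, 'h' from second => "ah"
  Position 1: 'e' from first, 'j' from second => "ej"
  Position 2: 'a' from first, 'j' from second => "aj"
  Position 3: 'a' from first, 'h' from second => "ah"
  Position 4: 'd' from first, 'f' from second => "df"
Result: ahejajahdf

ahejajahdf


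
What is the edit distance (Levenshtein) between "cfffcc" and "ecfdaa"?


Computing edit distance: "cfffcc" -> "ecfdaa"
DP table:
           e    c    f    d    a    a
      0    1    2    3    4    5    6
  c   1    1    1    2    3    4    5
  f   2    2    2    1    2    3    4
  f   3    3    3    2    2    3    4
  f   4    4    4    3    3    3    4
  c   5    5    4    4    4    4    4
  c   6    6    5    5    5    5    5
Edit distance = dp[6][6] = 5

5


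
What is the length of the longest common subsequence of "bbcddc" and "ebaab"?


LCS of "bbcddc" and "ebaab"
DP table:
           e    b    a    a    b
      0    0    0    0    0    0
  b   0    0    1    1    1    1
  b   0    0    1    1    1    2
  c   0    0    1    1    1    2
  d   0    0    1    1    1    2
  d   0    0    1    1    1    2
  c   0    0    1    1    1    2
LCS length = dp[6][5] = 2

2


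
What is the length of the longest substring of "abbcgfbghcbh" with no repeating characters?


Input: "abbcgfbghcbh"
Sliding window (track last position of each char):
  Position 0 ('a'): window [0,0] length 1 -- new best
  Position 1 ('b'): window [0,1] length 2 -- new best
  Position 2 ('b'): repeat (last at 1), move window start to 2
  Position 2 ('b'): window [2,2] length 1
  Position 3 ('c'): window [2,3] length 2
  Position 4 ('g'): window [2,4] length 3 -- new best
  Position 5 ('f'): window [2,5] length 4 -- new best
  Position 6 ('b'): repeat (last at 2), move window start to 3
  Position 6 ('b'): window [3,6] length 4
  Position 7 ('g'): repeat (last at 4), move window start to 5
  Position 7 ('g'): window [5,7] length 3
  Position 8 ('h'): window [5,8] length 4
  Position 9 ('c'): window [5,9] length 5 -- new best
  Position 10 ('b'): repeat (last at 6), move window start to 7
  Position 10 ('b'): window [7,10] length 4
  Position 11 ('h'): repeat (last at 8), move window start to 9
  Position 11 ('h'): window [9,11] length 3
Longest substring with no repeats: "fbghc" with length 5

5


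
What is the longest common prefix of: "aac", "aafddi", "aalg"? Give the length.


Words: aac, aafddi, aalg
  Position 0: all 'a' => match
  Position 1: all 'a' => match
  Position 2: ('c', 'f', 'l') => mismatch, stop
LCP = "aa" (length 2)

2


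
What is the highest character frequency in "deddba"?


Input: deddba
Character counts:
  'a': 1
  'b': 1
  'd': 3
  'e': 1
Maximum frequency: 3

3


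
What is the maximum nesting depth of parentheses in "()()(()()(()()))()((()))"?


Input: "()()(()()(()()))()((()))"
Tracking depth:
  Position 0 '(': depth becomes 1
  Position 1 ')': depth becomes 0
  Position 2 '(': depth becomes 1
  Position 3 ')': depth becomes 0
  Position 4 '(': depth becomes 1
  Position 5 '(': depth becomes 2
  Position 6 ')': depth becomes 1
  Position 7 '(': depth becomes 2
  Position 8 ')': depth becomes 1
  Position 9 '(': depth becomes 2
  Position 10 '(': depth becomes 3
  Position 11 ')': depth becomes 2
  Position 12 '(': depth becomes 3
  Position 13 ')': depth becomes 2
  Position 14 ')': depth becomes 1
  Position 15 ')': depth becomes 0
  Position 16 '(': depth becomes 1
  Position 17 ')': depth becomes 0
  Position 18 '(': depth becomes 1
  Position 19 '(': depth becomes 2
  Position 20 '(': depth becomes 3
  Position 21 ')': depth becomes 2
  Position 22 ')': depth becomes 1
  Position 23 ')': depth becomes 0
Maximum depth reached: 3

3


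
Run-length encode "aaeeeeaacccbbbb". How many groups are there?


Input: aaeeeeaacccbbbb
Scanning for consecutive runs:
  Group 1: 'a' x 2 (positions 0-1)
  Group 2: 'e' x 4 (positions 2-5)
  Group 3: 'a' x 2 (positions 6-7)
  Group 4: 'c' x 3 (positions 8-10)
  Group 5: 'b' x 4 (positions 11-14)
Total groups: 5

5


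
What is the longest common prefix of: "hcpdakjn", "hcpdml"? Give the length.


Words: hcpdakjn, hcpdml
  Position 0: all 'h' => match
  Position 1: all 'c' => match
  Position 2: all 'p' => match
  Position 3: all 'd' => match
  Position 4: ('a', 'm') => mismatch, stop
LCP = "hcpd" (length 4)

4


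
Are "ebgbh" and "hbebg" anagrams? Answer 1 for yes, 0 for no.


Strings: "ebgbh", "hbebg"
Sorted first:  bbegh
Sorted second: bbegh
Sorted forms match => anagrams

1


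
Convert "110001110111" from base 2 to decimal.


Input: "110001110111" in base 2
Positional expansion:
  Digit '1' (value 1) x 2^11 = 2048
  Digit '1' (value 1) x 2^10 = 1024
  Digit '0' (value 0) x 2^9 = 0
  Digit '0' (value 0) x 2^8 = 0
  Digit '0' (value 0) x 2^7 = 0
  Digit '1' (value 1) x 2^6 = 64
  Digit '1' (value 1) x 2^5 = 32
  Digit '1' (value 1) x 2^4 = 16
  Digit '0' (value 0) x 2^3 = 0
  Digit '1' (value 1) x 2^2 = 4
  Digit '1' (value 1) x 2^1 = 2
  Digit '1' (value 1) x 2^0 = 1
Sum = 3191

3191


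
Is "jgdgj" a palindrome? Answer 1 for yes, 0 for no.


Input: jgdgj
Reversed: jgdgj
  Compare pos 0 ('j') with pos 4 ('j'): match
  Compare pos 1 ('g') with pos 3 ('g'): match
Result: palindrome

1


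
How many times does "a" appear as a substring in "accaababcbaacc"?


Searching for "a" in "accaababcbaacc"
Scanning each position:
  Position 0: "a" => MATCH
  Position 1: "c" => no
  Position 2: "c" => no
  Position 3: "a" => MATCH
  Position 4: "a" => MATCH
  Position 5: "b" => no
  Position 6: "a" => MATCH
  Position 7: "b" => no
  Position 8: "c" => no
  Position 9: "b" => no
  Position 10: "a" => MATCH
  Position 11: "a" => MATCH
  Position 12: "c" => no
  Position 13: "c" => no
Total occurrences: 6

6


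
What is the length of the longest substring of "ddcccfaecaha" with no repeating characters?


Input: "ddcccfaecaha"
Sliding window (track last position of each char):
  Position 0 ('d'): window [0,0] length 1 -- new best
  Position 1 ('d'): repeat (last at 0), move window start to 1
  Position 1 ('d'): window [1,1] length 1
  Position 2 ('c'): window [1,2] length 2 -- new best
  Position 3 ('c'): repeat (last at 2), move window start to 3
  Position 3 ('c'): window [3,3] length 1
  Position 4 ('c'): repeat (last at 3), move window start to 4
  Position 4 ('c'): window [4,4] length 1
  Position 5 ('f'): window [4,5] length 2
  Position 6 ('a'): window [4,6] length 3 -- new best
  Position 7 ('e'): window [4,7] length 4 -- new best
  Position 8 ('c'): repeat (last at 4), move window start to 5
  Position 8 ('c'): window [5,8] length 4
  Position 9 ('a'): repeat (last at 6), move window start to 7
  Position 9 ('a'): window [7,9] length 3
  Position 10 ('h'): window [7,10] length 4
  Position 11 ('a'): repeat (last at 9), move window start to 10
  Position 11 ('a'): window [10,11] length 2
Longest substring with no repeats: "cfae" with length 4

4


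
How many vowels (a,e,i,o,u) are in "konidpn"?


Input: konidpn
Checking each character:
  'k' at position 0: consonant
  'o' at position 1: vowel (running total: 1)
  'n' at position 2: consonant
  'i' at position 3: vowel (running total: 2)
  'd' at position 4: consonant
  'p' at position 5: consonant
  'n' at position 6: consonant
Total vowels: 2

2


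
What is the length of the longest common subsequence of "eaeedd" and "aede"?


LCS of "eaeedd" and "aede"
DP table:
           a    e    d    e
      0    0    0    0    0
  e   0    0    1    1    1
  a   0    1    1    1    1
  e   0    1    2    2    2
  e   0    1    2    2    3
  d   0    1    2    3    3
  d   0    1    2    3    3
LCS length = dp[6][4] = 3

3


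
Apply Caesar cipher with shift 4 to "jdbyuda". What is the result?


Caesar cipher: shift "jdbyuda" by 4
  'j' (pos 9) + 4 = pos 13 = 'n'
  'd' (pos 3) + 4 = pos 7 = 'h'
  'b' (pos 1) + 4 = pos 5 = 'f'
  'y' (pos 24) + 4 = pos 2 = 'c'
  'u' (pos 20) + 4 = pos 24 = 'y'
  'd' (pos 3) + 4 = pos 7 = 'h'
  'a' (pos 0) + 4 = pos 4 = 'e'
Result: nhfcyhe

nhfcyhe


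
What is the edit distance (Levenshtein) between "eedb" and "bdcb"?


Computing edit distance: "eedb" -> "bdcb"
DP table:
           b    d    c    b
      0    1    2    3    4
  e   1    1    2    3    4
  e   2    2    2    3    4
  d   3    3    2    3    4
  b   4    3    3    3    3
Edit distance = dp[4][4] = 3

3


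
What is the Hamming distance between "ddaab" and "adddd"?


Comparing "ddaab" and "adddd" position by position:
  Position 0: 'd' vs 'a' => differ
  Position 1: 'd' vs 'd' => same
  Position 2: 'a' vs 'd' => differ
  Position 3: 'a' vs 'd' => differ
  Position 4: 'b' vs 'd' => differ
Total differences (Hamming distance): 4

4


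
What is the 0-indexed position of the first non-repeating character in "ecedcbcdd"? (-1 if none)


Input: ecedcbcdd
Character frequencies:
  'b': 1
  'c': 3
  'd': 3
  'e': 2
Scanning left to right for freq == 1:
  Position 0 ('e'): freq=2, skip
  Position 1 ('c'): freq=3, skip
  Position 2 ('e'): freq=2, skip
  Position 3 ('d'): freq=3, skip
  Position 4 ('c'): freq=3, skip
  Position 5 ('b'): unique! => answer = 5

5


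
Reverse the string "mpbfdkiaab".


Input: mpbfdkiaab
Reading characters right to left:
  Position 9: 'b'
  Position 8: 'a'
  Position 7: 'a'
  Position 6: 'i'
  Position 5: 'k'
  Position 4: 'd'
  Position 3: 'f'
  Position 2: 'b'
  Position 1: 'p'
  Position 0: 'm'
Reversed: baaikdfbpm

baaikdfbpm


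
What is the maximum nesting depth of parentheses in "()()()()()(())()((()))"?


Input: "()()()()()(())()((()))"
Tracking depth:
  Position 0 '(': depth becomes 1
  Position 1 ')': depth becomes 0
  Position 2 '(': depth becomes 1
  Position 3 ')': depth becomes 0
  Position 4 '(': depth becomes 1
  Position 5 ')': depth becomes 0
  Position 6 '(': depth becomes 1
  Position 7 ')': depth becomes 0
  Position 8 '(': depth becomes 1
  Position 9 ')': depth becomes 0
  Position 10 '(': depth becomes 1
  Position 11 '(': depth becomes 2
  Position 12 ')': depth becomes 1
  Position 13 ')': depth becomes 0
  Position 14 '(': depth becomes 1
  Position 15 ')': depth becomes 0
  Position 16 '(': depth becomes 1
  Position 17 '(': depth becomes 2
  Position 18 '(': depth becomes 3
  Position 19 ')': depth becomes 2
  Position 20 ')': depth becomes 1
  Position 21 ')': depth becomes 0
Maximum depth reached: 3

3


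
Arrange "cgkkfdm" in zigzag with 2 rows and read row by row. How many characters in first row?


Zigzag "cgkkfdm" into 2 rows:
Placing characters:
  'c' => row 0
  'g' => row 1
  'k' => row 0
  'k' => row 1
  'f' => row 0
  'd' => row 1
  'm' => row 0
Rows:
  Row 0: "ckfm"
  Row 1: "gkd"
First row length: 4

4


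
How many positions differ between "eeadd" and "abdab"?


Comparing "eeadd" and "abdab" position by position:
  Position 0: 'e' vs 'a' => DIFFER
  Position 1: 'e' vs 'b' => DIFFER
  Position 2: 'a' vs 'd' => DIFFER
  Position 3: 'd' vs 'a' => DIFFER
  Position 4: 'd' vs 'b' => DIFFER
Positions that differ: 5

5


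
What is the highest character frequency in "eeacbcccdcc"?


Input: eeacbcccdcc
Character counts:
  'a': 1
  'b': 1
  'c': 6
  'd': 1
  'e': 2
Maximum frequency: 6

6


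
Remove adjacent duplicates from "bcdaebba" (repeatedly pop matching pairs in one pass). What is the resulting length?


Input: bcdaebba
Stack-based adjacent duplicate removal:
  Read 'b': push. Stack: b
  Read 'c': push. Stack: bc
  Read 'd': push. Stack: bcd
  Read 'a': push. Stack: bcda
  Read 'e': push. Stack: bcdae
  Read 'b': push. Stack: bcdaeb
  Read 'b': matches stack top 'b' => pop. Stack: bcdae
  Read 'a': push. Stack: bcdaea
Final stack: "bcdaea" (length 6)

6


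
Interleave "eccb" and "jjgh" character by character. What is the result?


Interleaving "eccb" and "jjgh":
  Position 0: 'e' from first, 'j' from second => "ej"
  Position 1: 'c' from first, 'j' from second => "cj"
  Position 2: 'c' from first, 'g' from second => "cg"
  Position 3: 'b' from first, 'h' from second => "bh"
Result: ejcjcgbh

ejcjcgbh


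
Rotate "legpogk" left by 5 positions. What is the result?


Input: "legpogk", rotate left by 5
First 5 characters: "legpo"
Remaining characters: "gk"
Concatenate remaining + first: "gk" + "legpo" = "gklegpo"

gklegpo


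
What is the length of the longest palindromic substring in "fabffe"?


Input: "fabffe"
Checking substrings for palindromes:
  [3:5] "ff" (len 2) => palindrome
Longest palindromic substring: "ff" with length 2

2


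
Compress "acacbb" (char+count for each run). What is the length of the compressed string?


Input: acacbb
Runs:
  'a' x 1 => "a1"
  'c' x 1 => "c1"
  'a' x 1 => "a1"
  'c' x 1 => "c1"
  'b' x 2 => "b2"
Compressed: "a1c1a1c1b2"
Compressed length: 10

10


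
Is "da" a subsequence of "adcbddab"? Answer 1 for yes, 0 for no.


Check if "da" is a subsequence of "adcbddab"
Greedy scan:
  Position 0 ('a'): no match needed
  Position 1 ('d'): matches sub[0] = 'd'
  Position 2 ('c'): no match needed
  Position 3 ('b'): no match needed
  Position 4 ('d'): no match needed
  Position 5 ('d'): no match needed
  Position 6 ('a'): matches sub[1] = 'a'
  Position 7 ('b'): no match needed
All 2 characters matched => is a subsequence

1


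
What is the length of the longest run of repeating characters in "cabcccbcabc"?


Input: "cabcccbcabc"
Scanning for longest run:
  Position 1 ('a'): new char, reset run to 1
  Position 2 ('b'): new char, reset run to 1
  Position 3 ('c'): new char, reset run to 1
  Position 4 ('c'): continues run of 'c', length=2
  Position 5 ('c'): continues run of 'c', length=3
  Position 6 ('b'): new char, reset run to 1
  Position 7 ('c'): new char, reset run to 1
  Position 8 ('a'): new char, reset run to 1
  Position 9 ('b'): new char, reset run to 1
  Position 10 ('c'): new char, reset run to 1
Longest run: 'c' with length 3

3


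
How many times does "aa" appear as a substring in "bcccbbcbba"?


Searching for "aa" in "bcccbbcbba"
Scanning each position:
  Position 0: "bc" => no
  Position 1: "cc" => no
  Position 2: "cc" => no
  Position 3: "cb" => no
  Position 4: "bb" => no
  Position 5: "bc" => no
  Position 6: "cb" => no
  Position 7: "bb" => no
  Position 8: "ba" => no
Total occurrences: 0

0


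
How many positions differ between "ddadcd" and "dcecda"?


Comparing "ddadcd" and "dcecda" position by position:
  Position 0: 'd' vs 'd' => same
  Position 1: 'd' vs 'c' => DIFFER
  Position 2: 'a' vs 'e' => DIFFER
  Position 3: 'd' vs 'c' => DIFFER
  Position 4: 'c' vs 'd' => DIFFER
  Position 5: 'd' vs 'a' => DIFFER
Positions that differ: 5

5


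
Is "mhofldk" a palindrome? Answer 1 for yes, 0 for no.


Input: mhofldk
Reversed: kdlfohm
  Compare pos 0 ('m') with pos 6 ('k'): MISMATCH
  Compare pos 1 ('h') with pos 5 ('d'): MISMATCH
  Compare pos 2 ('o') with pos 4 ('l'): MISMATCH
Result: not a palindrome

0


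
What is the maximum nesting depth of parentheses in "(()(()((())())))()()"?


Input: "(()(()((())())))()()"
Tracking depth:
  Position 0 '(': depth becomes 1
  Position 1 '(': depth becomes 2
  Position 2 ')': depth becomes 1
  Position 3 '(': depth becomes 2
  Position 4 '(': depth becomes 3
  Position 5 ')': depth becomes 2
  Position 6 '(': depth becomes 3
  Position 7 '(': depth becomes 4
  Position 8 '(': depth becomes 5
  Position 9 ')': depth becomes 4
  Position 10 ')': depth becomes 3
  Position 11 '(': depth becomes 4
  Position 12 ')': depth becomes 3
  Position 13 ')': depth becomes 2
  Position 14 ')': depth becomes 1
  Position 15 ')': depth becomes 0
  Position 16 '(': depth becomes 1
  Position 17 ')': depth becomes 0
  Position 18 '(': depth becomes 1
  Position 19 ')': depth becomes 0
Maximum depth reached: 5

5


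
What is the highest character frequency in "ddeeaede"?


Input: ddeeaede
Character counts:
  'a': 1
  'd': 3
  'e': 4
Maximum frequency: 4

4


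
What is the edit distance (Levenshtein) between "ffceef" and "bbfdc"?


Computing edit distance: "ffceef" -> "bbfdc"
DP table:
           b    b    f    d    c
      0    1    2    3    4    5
  f   1    1    2    2    3    4
  f   2    2    2    2    3    4
  c   3    3    3    3    3    3
  e   4    4    4    4    4    4
  e   5    5    5    5    5    5
  f   6    6    6    5    6    6
Edit distance = dp[6][5] = 6

6


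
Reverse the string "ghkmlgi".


Input: ghkmlgi
Reading characters right to left:
  Position 6: 'i'
  Position 5: 'g'
  Position 4: 'l'
  Position 3: 'm'
  Position 2: 'k'
  Position 1: 'h'
  Position 0: 'g'
Reversed: iglmkhg

iglmkhg


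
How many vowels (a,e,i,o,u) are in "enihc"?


Input: enihc
Checking each character:
  'e' at position 0: vowel (running total: 1)
  'n' at position 1: consonant
  'i' at position 2: vowel (running total: 2)
  'h' at position 3: consonant
  'c' at position 4: consonant
Total vowels: 2

2


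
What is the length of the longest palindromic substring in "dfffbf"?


Input: "dfffbf"
Checking substrings for palindromes:
  [1:4] "fff" (len 3) => palindrome
  [3:6] "fbf" (len 3) => palindrome
  [1:3] "ff" (len 2) => palindrome
  [2:4] "ff" (len 2) => palindrome
Longest palindromic substring: "fff" with length 3

3


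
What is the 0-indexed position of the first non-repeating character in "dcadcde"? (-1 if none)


Input: dcadcde
Character frequencies:
  'a': 1
  'c': 2
  'd': 3
  'e': 1
Scanning left to right for freq == 1:
  Position 0 ('d'): freq=3, skip
  Position 1 ('c'): freq=2, skip
  Position 2 ('a'): unique! => answer = 2

2


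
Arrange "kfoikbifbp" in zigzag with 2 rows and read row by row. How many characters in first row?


Zigzag "kfoikbifbp" into 2 rows:
Placing characters:
  'k' => row 0
  'f' => row 1
  'o' => row 0
  'i' => row 1
  'k' => row 0
  'b' => row 1
  'i' => row 0
  'f' => row 1
  'b' => row 0
  'p' => row 1
Rows:
  Row 0: "kokib"
  Row 1: "fibfp"
First row length: 5

5


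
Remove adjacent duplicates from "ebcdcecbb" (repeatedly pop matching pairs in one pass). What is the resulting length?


Input: ebcdcecbb
Stack-based adjacent duplicate removal:
  Read 'e': push. Stack: e
  Read 'b': push. Stack: eb
  Read 'c': push. Stack: ebc
  Read 'd': push. Stack: ebcd
  Read 'c': push. Stack: ebcdc
  Read 'e': push. Stack: ebcdce
  Read 'c': push. Stack: ebcdcec
  Read 'b': push. Stack: ebcdcecb
  Read 'b': matches stack top 'b' => pop. Stack: ebcdcec
Final stack: "ebcdcec" (length 7)

7


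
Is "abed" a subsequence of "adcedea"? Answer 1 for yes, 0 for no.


Check if "abed" is a subsequence of "adcedea"
Greedy scan:
  Position 0 ('a'): matches sub[0] = 'a'
  Position 1 ('d'): no match needed
  Position 2 ('c'): no match needed
  Position 3 ('e'): no match needed
  Position 4 ('d'): no match needed
  Position 5 ('e'): no match needed
  Position 6 ('a'): no match needed
Only matched 1/4 characters => not a subsequence

0


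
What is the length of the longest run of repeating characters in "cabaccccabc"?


Input: "cabaccccabc"
Scanning for longest run:
  Position 1 ('a'): new char, reset run to 1
  Position 2 ('b'): new char, reset run to 1
  Position 3 ('a'): new char, reset run to 1
  Position 4 ('c'): new char, reset run to 1
  Position 5 ('c'): continues run of 'c', length=2
  Position 6 ('c'): continues run of 'c', length=3
  Position 7 ('c'): continues run of 'c', length=4
  Position 8 ('a'): new char, reset run to 1
  Position 9 ('b'): new char, reset run to 1
  Position 10 ('c'): new char, reset run to 1
Longest run: 'c' with length 4

4


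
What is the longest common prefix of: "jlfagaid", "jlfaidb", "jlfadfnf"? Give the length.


Words: jlfagaid, jlfaidb, jlfadfnf
  Position 0: all 'j' => match
  Position 1: all 'l' => match
  Position 2: all 'f' => match
  Position 3: all 'a' => match
  Position 4: ('g', 'i', 'd') => mismatch, stop
LCP = "jlfa" (length 4)

4


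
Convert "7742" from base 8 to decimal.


Input: "7742" in base 8
Positional expansion:
  Digit '7' (value 7) x 8^3 = 3584
  Digit '7' (value 7) x 8^2 = 448
  Digit '4' (value 4) x 8^1 = 32
  Digit '2' (value 2) x 8^0 = 2
Sum = 4066

4066


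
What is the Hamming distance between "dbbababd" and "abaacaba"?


Comparing "dbbababd" and "abaacaba" position by position:
  Position 0: 'd' vs 'a' => differ
  Position 1: 'b' vs 'b' => same
  Position 2: 'b' vs 'a' => differ
  Position 3: 'a' vs 'a' => same
  Position 4: 'b' vs 'c' => differ
  Position 5: 'a' vs 'a' => same
  Position 6: 'b' vs 'b' => same
  Position 7: 'd' vs 'a' => differ
Total differences (Hamming distance): 4

4


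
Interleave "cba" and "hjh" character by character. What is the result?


Interleaving "cba" and "hjh":
  Position 0: 'c' from first, 'h' from second => "ch"
  Position 1: 'b' from first, 'j' from second => "bj"
  Position 2: 'a' from first, 'h' from second => "ah"
Result: chbjah

chbjah


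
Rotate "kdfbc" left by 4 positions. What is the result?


Input: "kdfbc", rotate left by 4
First 4 characters: "kdfb"
Remaining characters: "c"
Concatenate remaining + first: "c" + "kdfb" = "ckdfb"

ckdfb


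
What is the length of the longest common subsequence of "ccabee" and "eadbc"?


LCS of "ccabee" and "eadbc"
DP table:
           e    a    d    b    c
      0    0    0    0    0    0
  c   0    0    0    0    0    1
  c   0    0    0    0    0    1
  a   0    0    1    1    1    1
  b   0    0    1    1    2    2
  e   0    1    1    1    2    2
  e   0    1    1    1    2    2
LCS length = dp[6][5] = 2

2


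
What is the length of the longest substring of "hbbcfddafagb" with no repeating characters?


Input: "hbbcfddafagb"
Sliding window (track last position of each char):
  Position 0 ('h'): window [0,0] length 1 -- new best
  Position 1 ('b'): window [0,1] length 2 -- new best
  Position 2 ('b'): repeat (last at 1), move window start to 2
  Position 2 ('b'): window [2,2] length 1
  Position 3 ('c'): window [2,3] length 2
  Position 4 ('f'): window [2,4] length 3 -- new best
  Position 5 ('d'): window [2,5] length 4 -- new best
  Position 6 ('d'): repeat (last at 5), move window start to 6
  Position 6 ('d'): window [6,6] length 1
  Position 7 ('a'): window [6,7] length 2
  Position 8 ('f'): window [6,8] length 3
  Position 9 ('a'): repeat (last at 7), move window start to 8
  Position 9 ('a'): window [8,9] length 2
  Position 10 ('g'): window [8,10] length 3
  Position 11 ('b'): window [8,11] length 4
Longest substring with no repeats: "bcfd" with length 4

4


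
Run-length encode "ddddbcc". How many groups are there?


Input: ddddbcc
Scanning for consecutive runs:
  Group 1: 'd' x 4 (positions 0-3)
  Group 2: 'b' x 1 (positions 4-4)
  Group 3: 'c' x 2 (positions 5-6)
Total groups: 3

3


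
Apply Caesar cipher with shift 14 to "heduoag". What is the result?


Caesar cipher: shift "heduoag" by 14
  'h' (pos 7) + 14 = pos 21 = 'v'
  'e' (pos 4) + 14 = pos 18 = 's'
  'd' (pos 3) + 14 = pos 17 = 'r'
  'u' (pos 20) + 14 = pos 8 = 'i'
  'o' (pos 14) + 14 = pos 2 = 'c'
  'a' (pos 0) + 14 = pos 14 = 'o'
  'g' (pos 6) + 14 = pos 20 = 'u'
Result: vsricou

vsricou


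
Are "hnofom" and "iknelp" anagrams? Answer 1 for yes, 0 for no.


Strings: "hnofom", "iknelp"
Sorted first:  fhmnoo
Sorted second: eiklnp
Differ at position 0: 'f' vs 'e' => not anagrams

0


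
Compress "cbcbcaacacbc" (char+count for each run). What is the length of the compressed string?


Input: cbcbcaacacbc
Runs:
  'c' x 1 => "c1"
  'b' x 1 => "b1"
  'c' x 1 => "c1"
  'b' x 1 => "b1"
  'c' x 1 => "c1"
  'a' x 2 => "a2"
  'c' x 1 => "c1"
  'a' x 1 => "a1"
  'c' x 1 => "c1"
  'b' x 1 => "b1"
  'c' x 1 => "c1"
Compressed: "c1b1c1b1c1a2c1a1c1b1c1"
Compressed length: 22

22


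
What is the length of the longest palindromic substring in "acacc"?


Input: "acacc"
Checking substrings for palindromes:
  [0:3] "aca" (len 3) => palindrome
  [1:4] "cac" (len 3) => palindrome
  [3:5] "cc" (len 2) => palindrome
Longest palindromic substring: "aca" with length 3

3


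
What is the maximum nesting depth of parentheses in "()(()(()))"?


Input: "()(()(()))"
Tracking depth:
  Position 0 '(': depth becomes 1
  Position 1 ')': depth becomes 0
  Position 2 '(': depth becomes 1
  Position 3 '(': depth becomes 2
  Position 4 ')': depth becomes 1
  Position 5 '(': depth becomes 2
  Position 6 '(': depth becomes 3
  Position 7 ')': depth becomes 2
  Position 8 ')': depth becomes 1
  Position 9 ')': depth becomes 0
Maximum depth reached: 3

3


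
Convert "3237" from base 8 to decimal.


Input: "3237" in base 8
Positional expansion:
  Digit '3' (value 3) x 8^3 = 1536
  Digit '2' (value 2) x 8^2 = 128
  Digit '3' (value 3) x 8^1 = 24
  Digit '7' (value 7) x 8^0 = 7
Sum = 1695

1695


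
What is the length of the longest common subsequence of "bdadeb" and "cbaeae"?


LCS of "bdadeb" and "cbaeae"
DP table:
           c    b    a    e    a    e
      0    0    0    0    0    0    0
  b   0    0    1    1    1    1    1
  d   0    0    1    1    1    1    1
  a   0    0    1    2    2    2    2
  d   0    0    1    2    2    2    2
  e   0    0    1    2    3    3    3
  b   0    0    1    2    3    3    3
LCS length = dp[6][6] = 3

3


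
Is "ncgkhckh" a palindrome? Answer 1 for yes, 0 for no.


Input: ncgkhckh
Reversed: hkchkgcn
  Compare pos 0 ('n') with pos 7 ('h'): MISMATCH
  Compare pos 1 ('c') with pos 6 ('k'): MISMATCH
  Compare pos 2 ('g') with pos 5 ('c'): MISMATCH
  Compare pos 3 ('k') with pos 4 ('h'): MISMATCH
Result: not a palindrome

0


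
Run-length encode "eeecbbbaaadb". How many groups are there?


Input: eeecbbbaaadb
Scanning for consecutive runs:
  Group 1: 'e' x 3 (positions 0-2)
  Group 2: 'c' x 1 (positions 3-3)
  Group 3: 'b' x 3 (positions 4-6)
  Group 4: 'a' x 3 (positions 7-9)
  Group 5: 'd' x 1 (positions 10-10)
  Group 6: 'b' x 1 (positions 11-11)
Total groups: 6

6


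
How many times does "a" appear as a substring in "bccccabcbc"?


Searching for "a" in "bccccabcbc"
Scanning each position:
  Position 0: "b" => no
  Position 1: "c" => no
  Position 2: "c" => no
  Position 3: "c" => no
  Position 4: "c" => no
  Position 5: "a" => MATCH
  Position 6: "b" => no
  Position 7: "c" => no
  Position 8: "b" => no
  Position 9: "c" => no
Total occurrences: 1

1


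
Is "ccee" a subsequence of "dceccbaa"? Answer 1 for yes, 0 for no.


Check if "ccee" is a subsequence of "dceccbaa"
Greedy scan:
  Position 0 ('d'): no match needed
  Position 1 ('c'): matches sub[0] = 'c'
  Position 2 ('e'): no match needed
  Position 3 ('c'): matches sub[1] = 'c'
  Position 4 ('c'): no match needed
  Position 5 ('b'): no match needed
  Position 6 ('a'): no match needed
  Position 7 ('a'): no match needed
Only matched 2/4 characters => not a subsequence

0


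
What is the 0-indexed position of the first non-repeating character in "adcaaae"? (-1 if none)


Input: adcaaae
Character frequencies:
  'a': 4
  'c': 1
  'd': 1
  'e': 1
Scanning left to right for freq == 1:
  Position 0 ('a'): freq=4, skip
  Position 1 ('d'): unique! => answer = 1

1


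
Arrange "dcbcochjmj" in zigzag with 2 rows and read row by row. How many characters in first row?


Zigzag "dcbcochjmj" into 2 rows:
Placing characters:
  'd' => row 0
  'c' => row 1
  'b' => row 0
  'c' => row 1
  'o' => row 0
  'c' => row 1
  'h' => row 0
  'j' => row 1
  'm' => row 0
  'j' => row 1
Rows:
  Row 0: "dbohm"
  Row 1: "cccjj"
First row length: 5

5


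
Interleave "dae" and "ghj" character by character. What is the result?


Interleaving "dae" and "ghj":
  Position 0: 'd' from first, 'g' from second => "dg"
  Position 1: 'a' from first, 'h' from second => "ah"
  Position 2: 'e' from first, 'j' from second => "ej"
Result: dgahej

dgahej


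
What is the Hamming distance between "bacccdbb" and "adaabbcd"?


Comparing "bacccdbb" and "adaabbcd" position by position:
  Position 0: 'b' vs 'a' => differ
  Position 1: 'a' vs 'd' => differ
  Position 2: 'c' vs 'a' => differ
  Position 3: 'c' vs 'a' => differ
  Position 4: 'c' vs 'b' => differ
  Position 5: 'd' vs 'b' => differ
  Position 6: 'b' vs 'c' => differ
  Position 7: 'b' vs 'd' => differ
Total differences (Hamming distance): 8

8


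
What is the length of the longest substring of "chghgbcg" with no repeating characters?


Input: "chghgbcg"
Sliding window (track last position of each char):
  Position 0 ('c'): window [0,0] length 1 -- new best
  Position 1 ('h'): window [0,1] length 2 -- new best
  Position 2 ('g'): window [0,2] length 3 -- new best
  Position 3 ('h'): repeat (last at 1), move window start to 2
  Position 3 ('h'): window [2,3] length 2
  Position 4 ('g'): repeat (last at 2), move window start to 3
  Position 4 ('g'): window [3,4] length 2
  Position 5 ('b'): window [3,5] length 3
  Position 6 ('c'): window [3,6] length 4 -- new best
  Position 7 ('g'): repeat (last at 4), move window start to 5
  Position 7 ('g'): window [5,7] length 3
Longest substring with no repeats: "hgbc" with length 4

4


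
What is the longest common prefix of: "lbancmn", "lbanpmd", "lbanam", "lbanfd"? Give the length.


Words: lbancmn, lbanpmd, lbanam, lbanfd
  Position 0: all 'l' => match
  Position 1: all 'b' => match
  Position 2: all 'a' => match
  Position 3: all 'n' => match
  Position 4: ('c', 'p', 'a', 'f') => mismatch, stop
LCP = "lban" (length 4)

4


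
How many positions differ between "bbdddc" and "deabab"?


Comparing "bbdddc" and "deabab" position by position:
  Position 0: 'b' vs 'd' => DIFFER
  Position 1: 'b' vs 'e' => DIFFER
  Position 2: 'd' vs 'a' => DIFFER
  Position 3: 'd' vs 'b' => DIFFER
  Position 4: 'd' vs 'a' => DIFFER
  Position 5: 'c' vs 'b' => DIFFER
Positions that differ: 6

6


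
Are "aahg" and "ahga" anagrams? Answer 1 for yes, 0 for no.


Strings: "aahg", "ahga"
Sorted first:  aagh
Sorted second: aagh
Sorted forms match => anagrams

1


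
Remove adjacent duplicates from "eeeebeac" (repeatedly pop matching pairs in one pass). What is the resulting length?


Input: eeeebeac
Stack-based adjacent duplicate removal:
  Read 'e': push. Stack: e
  Read 'e': matches stack top 'e' => pop. Stack: (empty)
  Read 'e': push. Stack: e
  Read 'e': matches stack top 'e' => pop. Stack: (empty)
  Read 'b': push. Stack: b
  Read 'e': push. Stack: be
  Read 'a': push. Stack: bea
  Read 'c': push. Stack: beac
Final stack: "beac" (length 4)

4


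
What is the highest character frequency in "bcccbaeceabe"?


Input: bcccbaeceabe
Character counts:
  'a': 2
  'b': 3
  'c': 4
  'e': 3
Maximum frequency: 4

4


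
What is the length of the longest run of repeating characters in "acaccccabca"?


Input: "acaccccabca"
Scanning for longest run:
  Position 1 ('c'): new char, reset run to 1
  Position 2 ('a'): new char, reset run to 1
  Position 3 ('c'): new char, reset run to 1
  Position 4 ('c'): continues run of 'c', length=2
  Position 5 ('c'): continues run of 'c', length=3
  Position 6 ('c'): continues run of 'c', length=4
  Position 7 ('a'): new char, reset run to 1
  Position 8 ('b'): new char, reset run to 1
  Position 9 ('c'): new char, reset run to 1
  Position 10 ('a'): new char, reset run to 1
Longest run: 'c' with length 4

4


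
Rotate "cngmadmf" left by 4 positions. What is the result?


Input: "cngmadmf", rotate left by 4
First 4 characters: "cngm"
Remaining characters: "admf"
Concatenate remaining + first: "admf" + "cngm" = "admfcngm"

admfcngm


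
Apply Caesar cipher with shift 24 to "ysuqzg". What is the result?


Caesar cipher: shift "ysuqzg" by 24
  'y' (pos 24) + 24 = pos 22 = 'w'
  's' (pos 18) + 24 = pos 16 = 'q'
  'u' (pos 20) + 24 = pos 18 = 's'
  'q' (pos 16) + 24 = pos 14 = 'o'
  'z' (pos 25) + 24 = pos 23 = 'x'
  'g' (pos 6) + 24 = pos 4 = 'e'
Result: wqsoxe

wqsoxe


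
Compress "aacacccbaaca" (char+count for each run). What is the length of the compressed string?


Input: aacacccbaaca
Runs:
  'a' x 2 => "a2"
  'c' x 1 => "c1"
  'a' x 1 => "a1"
  'c' x 3 => "c3"
  'b' x 1 => "b1"
  'a' x 2 => "a2"
  'c' x 1 => "c1"
  'a' x 1 => "a1"
Compressed: "a2c1a1c3b1a2c1a1"
Compressed length: 16

16


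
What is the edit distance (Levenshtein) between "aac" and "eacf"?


Computing edit distance: "aac" -> "eacf"
DP table:
           e    a    c    f
      0    1    2    3    4
  a   1    1    1    2    3
  a   2    2    1    2    3
  c   3    3    2    1    2
Edit distance = dp[3][4] = 2

2


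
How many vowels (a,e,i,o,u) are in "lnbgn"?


Input: lnbgn
Checking each character:
  'l' at position 0: consonant
  'n' at position 1: consonant
  'b' at position 2: consonant
  'g' at position 3: consonant
  'n' at position 4: consonant
Total vowels: 0

0


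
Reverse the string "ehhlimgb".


Input: ehhlimgb
Reading characters right to left:
  Position 7: 'b'
  Position 6: 'g'
  Position 5: 'm'
  Position 4: 'i'
  Position 3: 'l'
  Position 2: 'h'
  Position 1: 'h'
  Position 0: 'e'
Reversed: bgmilhhe

bgmilhhe


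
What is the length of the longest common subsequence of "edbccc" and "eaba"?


LCS of "edbccc" and "eaba"
DP table:
           e    a    b    a
      0    0    0    0    0
  e   0    1    1    1    1
  d   0    1    1    1    1
  b   0    1    1    2    2
  c   0    1    1    2    2
  c   0    1    1    2    2
  c   0    1    1    2    2
LCS length = dp[6][4] = 2

2


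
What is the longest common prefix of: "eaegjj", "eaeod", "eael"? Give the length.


Words: eaegjj, eaeod, eael
  Position 0: all 'e' => match
  Position 1: all 'a' => match
  Position 2: all 'e' => match
  Position 3: ('g', 'o', 'l') => mismatch, stop
LCP = "eae" (length 3)

3


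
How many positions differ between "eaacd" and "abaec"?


Comparing "eaacd" and "abaec" position by position:
  Position 0: 'e' vs 'a' => DIFFER
  Position 1: 'a' vs 'b' => DIFFER
  Position 2: 'a' vs 'a' => same
  Position 3: 'c' vs 'e' => DIFFER
  Position 4: 'd' vs 'c' => DIFFER
Positions that differ: 4

4


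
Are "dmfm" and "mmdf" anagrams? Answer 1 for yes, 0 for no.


Strings: "dmfm", "mmdf"
Sorted first:  dfmm
Sorted second: dfmm
Sorted forms match => anagrams

1


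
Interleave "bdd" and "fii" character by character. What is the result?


Interleaving "bdd" and "fii":
  Position 0: 'b' from first, 'f' from second => "bf"
  Position 1: 'd' from first, 'i' from second => "di"
  Position 2: 'd' from first, 'i' from second => "di"
Result: bfdidi

bfdidi


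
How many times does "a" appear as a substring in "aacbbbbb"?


Searching for "a" in "aacbbbbb"
Scanning each position:
  Position 0: "a" => MATCH
  Position 1: "a" => MATCH
  Position 2: "c" => no
  Position 3: "b" => no
  Position 4: "b" => no
  Position 5: "b" => no
  Position 6: "b" => no
  Position 7: "b" => no
Total occurrences: 2

2


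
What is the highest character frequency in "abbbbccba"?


Input: abbbbccba
Character counts:
  'a': 2
  'b': 5
  'c': 2
Maximum frequency: 5

5


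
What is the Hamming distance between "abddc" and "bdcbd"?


Comparing "abddc" and "bdcbd" position by position:
  Position 0: 'a' vs 'b' => differ
  Position 1: 'b' vs 'd' => differ
  Position 2: 'd' vs 'c' => differ
  Position 3: 'd' vs 'b' => differ
  Position 4: 'c' vs 'd' => differ
Total differences (Hamming distance): 5

5


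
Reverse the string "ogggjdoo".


Input: ogggjdoo
Reading characters right to left:
  Position 7: 'o'
  Position 6: 'o'
  Position 5: 'd'
  Position 4: 'j'
  Position 3: 'g'
  Position 2: 'g'
  Position 1: 'g'
  Position 0: 'o'
Reversed: oodjgggo

oodjgggo


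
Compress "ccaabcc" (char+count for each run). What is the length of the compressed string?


Input: ccaabcc
Runs:
  'c' x 2 => "c2"
  'a' x 2 => "a2"
  'b' x 1 => "b1"
  'c' x 2 => "c2"
Compressed: "c2a2b1c2"
Compressed length: 8

8
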